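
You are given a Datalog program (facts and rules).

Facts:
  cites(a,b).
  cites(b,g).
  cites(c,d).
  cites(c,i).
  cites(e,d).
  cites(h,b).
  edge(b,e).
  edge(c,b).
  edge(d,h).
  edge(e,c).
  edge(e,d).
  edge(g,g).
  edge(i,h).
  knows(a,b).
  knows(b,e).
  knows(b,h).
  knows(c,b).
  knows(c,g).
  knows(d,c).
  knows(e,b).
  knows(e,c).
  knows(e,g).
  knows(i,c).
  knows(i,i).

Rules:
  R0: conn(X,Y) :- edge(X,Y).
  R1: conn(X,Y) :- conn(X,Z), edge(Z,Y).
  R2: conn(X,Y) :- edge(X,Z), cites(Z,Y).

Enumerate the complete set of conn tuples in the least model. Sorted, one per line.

round 1: derive conn(b,e) via R0 from edge(b,e)
round 1: derive conn(c,b) via R0 from edge(c,b)
round 1: derive conn(d,h) via R0 from edge(d,h)
round 1: derive conn(e,c) via R0 from edge(e,c)
round 1: derive conn(e,d) via R0 from edge(e,d)
round 1: derive conn(g,g) via R0 from edge(g,g)
round 1: derive conn(i,h) via R0 from edge(i,h)
round 1: derive conn(b,d) via R2 from edge(b,e), cites(e,d)
round 1: derive conn(c,g) via R2 from edge(c,b), cites(b,g)
round 1: derive conn(d,b) via R2 from edge(d,h), cites(h,b)
round 1: derive conn(e,i) via R2 from edge(e,c), cites(c,i)
round 1: derive conn(i,b) via R2 from edge(i,h), cites(h,b)
round 2: derive conn(b,c) via R1 from conn(b,e), edge(e,c)
round 2: derive conn(b,h) via R1 from conn(b,d), edge(d,h)
round 2: derive conn(c,e) via R1 from conn(c,b), edge(b,e)
round 2: derive conn(d,e) via R1 from conn(d,b), edge(b,e)
round 2: derive conn(e,b) via R1 from conn(e,c), edge(c,b)
round 2: derive conn(e,h) via R1 from conn(e,d), edge(d,h)
round 2: derive conn(i,e) via R1 from conn(i,b), edge(b,e)
round 3: derive conn(b,b) via R1 from conn(b,c), edge(c,b)
round 3: derive conn(c,c) via R1 from conn(c,e), edge(e,c)
round 3: derive conn(c,d) via R1 from conn(c,e), edge(e,d)
round 3: derive conn(d,c) via R1 from conn(d,e), edge(e,c)
round 3: derive conn(d,d) via R1 from conn(d,e), edge(e,d)
round 3: derive conn(e,e) via R1 from conn(e,b), edge(b,e)
round 3: derive conn(i,c) via R1 from conn(i,e), edge(e,c)
round 3: derive conn(i,d) via R1 from conn(i,e), edge(e,d)
round 4: derive conn(c,h) via R1 from conn(c,d), edge(d,h)

conn(b,b)
conn(b,c)
conn(b,d)
conn(b,e)
conn(b,h)
conn(c,b)
conn(c,c)
conn(c,d)
conn(c,e)
conn(c,g)
conn(c,h)
conn(d,b)
conn(d,c)
conn(d,d)
conn(d,e)
conn(d,h)
conn(e,b)
conn(e,c)
conn(e,d)
conn(e,e)
conn(e,h)
conn(e,i)
conn(g,g)
conn(i,b)
conn(i,c)
conn(i,d)
conn(i,e)
conn(i,h)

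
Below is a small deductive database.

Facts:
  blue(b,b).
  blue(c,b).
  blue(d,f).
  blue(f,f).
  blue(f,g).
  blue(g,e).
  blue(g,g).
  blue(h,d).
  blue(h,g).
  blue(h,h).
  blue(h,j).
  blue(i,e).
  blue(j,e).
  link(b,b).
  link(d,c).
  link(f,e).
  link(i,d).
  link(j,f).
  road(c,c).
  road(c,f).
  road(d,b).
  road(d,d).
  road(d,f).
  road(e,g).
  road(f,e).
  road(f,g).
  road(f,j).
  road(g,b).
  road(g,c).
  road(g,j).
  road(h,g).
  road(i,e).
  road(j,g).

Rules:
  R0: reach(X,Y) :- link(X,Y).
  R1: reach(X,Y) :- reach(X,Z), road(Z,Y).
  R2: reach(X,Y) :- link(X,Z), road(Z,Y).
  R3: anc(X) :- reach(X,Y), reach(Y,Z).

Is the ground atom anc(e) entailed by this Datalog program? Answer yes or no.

round 1: derive reach(b,b) via R0 from link(b,b)
round 1: derive reach(d,c) via R0 from link(d,c)
round 1: derive reach(f,e) via R0 from link(f,e)
round 1: derive reach(i,d) via R0 from link(i,d)
round 1: derive reach(j,f) via R0 from link(j,f)
round 1: derive reach(d,f) via R2 from link(d,c), road(c,f)
round 1: derive reach(f,g) via R2 from link(f,e), road(e,g)
round 1: derive reach(i,b) via R2 from link(i,d), road(d,b)
round 1: derive reach(i,f) via R2 from link(i,d), road(d,f)
round 1: derive reach(j,e) via R2 from link(j,f), road(f,e)
round 1: derive reach(j,g) via R2 from link(j,f), road(f,g)
round 1: derive reach(j,j) via R2 from link(j,f), road(f,j)
round 2: derive reach(d,e) via R1 from reach(d,f), road(f,e)
round 2: derive reach(d,g) via R1 from reach(d,f), road(f,g)
round 2: derive reach(d,j) via R1 from reach(d,f), road(f,j)
round 2: derive reach(f,b) via R1 from reach(f,g), road(g,b)
round 2: derive reach(f,c) via R1 from reach(f,g), road(g,c)
round 2: derive reach(f,j) via R1 from reach(f,g), road(g,j)
round 2: derive reach(i,e) via R1 from reach(i,f), road(f,e)
round 2: derive reach(i,g) via R1 from reach(i,f), road(f,g)
round 2: derive reach(i,j) via R1 from reach(i,f), road(f,j)
round 2: derive reach(j,b) via R1 from reach(j,g), road(g,b)
round 2: derive reach(j,c) via R1 from reach(j,g), road(g,c)
round 2: derive anc(b) via R3 from reach(b,b), reach(b,b)
round 2: derive anc(d) via R3 from reach(d,f), reach(f,e)
round 2: derive anc(i) via R3 from reach(i,b), reach(b,b)
round 2: derive anc(j) via R3 from reach(j,f), reach(f,e)
round 3: derive reach(d,b) via R1 from reach(d,g), road(g,b)
round 3: derive reach(f,f) via R1 from reach(f,c), road(c,f)
round 3: derive reach(i,c) via R1 from reach(i,g), road(g,c)
round 3: derive anc(f) via R3 from reach(f,b), reach(b,b)

no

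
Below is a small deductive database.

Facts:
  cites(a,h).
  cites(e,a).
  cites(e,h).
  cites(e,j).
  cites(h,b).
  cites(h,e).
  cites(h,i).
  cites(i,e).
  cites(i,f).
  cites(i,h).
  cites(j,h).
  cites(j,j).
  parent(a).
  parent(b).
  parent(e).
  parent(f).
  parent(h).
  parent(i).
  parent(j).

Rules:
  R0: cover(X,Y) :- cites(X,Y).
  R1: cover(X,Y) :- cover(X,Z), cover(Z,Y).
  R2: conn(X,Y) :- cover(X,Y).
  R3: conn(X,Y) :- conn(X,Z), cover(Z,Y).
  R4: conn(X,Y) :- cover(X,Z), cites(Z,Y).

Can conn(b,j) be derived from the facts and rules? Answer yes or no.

no

round 1: derive cover(a,h) via R0 from cites(a,h)
round 1: derive cover(e,a) via R0 from cites(e,a)
round 1: derive cover(e,h) via R0 from cites(e,h)
round 1: derive cover(e,j) via R0 from cites(e,j)
round 1: derive cover(h,b) via R0 from cites(h,b)
round 1: derive cover(h,e) via R0 from cites(h,e)
round 1: derive cover(h,i) via R0 from cites(h,i)
round 1: derive cover(i,e) via R0 from cites(i,e)
round 1: derive cover(i,f) via R0 from cites(i,f)
round 1: derive cover(i,h) via R0 from cites(i,h)
round 1: derive cover(j,h) via R0 from cites(j,h)
round 1: derive cover(j,j) via R0 from cites(j,j)
round 2: derive cover(a,b) via R1 from cover(a,h), cover(h,b)
round 2: derive cover(a,e) via R1 from cover(a,h), cover(h,e)
round 2: derive cover(a,i) via R1 from cover(a,h), cover(h,i)
round 2: derive cover(e,b) via R1 from cover(e,h), cover(h,b)
round 2: derive cover(e,e) via R1 from cover(e,h), cover(h,e)
round 2: derive cover(e,i) via R1 from cover(e,h), cover(h,i)
round 2: derive cover(h,a) via R1 from cover(h,e), cover(e,a)
round 2: derive cover(h,f) via R1 from cover(h,i), cover(i,f)
round 2: derive cover(h,h) via R1 from cover(h,e), cover(e,h)
round 2: derive cover(h,j) via R1 from cover(h,e), cover(e,j)
round 2: derive cover(i,a) via R1 from cover(i,e), cover(e,a)
round 2: derive cover(i,b) via R1 from cover(i,h), cover(h,b)
round 2: derive cover(i,i) via R1 from cover(i,h), cover(h,i)
round 2: derive cover(i,j) via R1 from cover(i,e), cover(e,j)
round 2: derive cover(j,b) via R1 from cover(j,h), cover(h,b)
round 2: derive cover(j,e) via R1 from cover(j,h), cover(h,e)
round 2: derive cover(j,i) via R1 from cover(j,h), cover(h,i)
round 2: derive conn(a,h) via R2 from cover(a,h)
round 2: derive conn(e,a) via R2 from cover(e,a)
round 2: derive conn(e,h) via R2 from cover(e,h)
round 2: derive conn(e,j) via R2 from cover(e,j)
round 2: derive conn(h,b) via R2 from cover(h,b)
round 2: derive conn(h,e) via R2 from cover(h,e)
round 2: derive conn(h,i) via R2 from cover(h,i)
round 2: derive conn(i,e) via R2 from cover(i,e)
round 2: derive conn(i,f) via R2 from cover(i,f)
round 2: derive conn(i,h) via R2 from cover(i,h)
round 2: derive conn(j,h) via R2 from cover(j,h)
round 2: derive conn(j,j) via R2 from cover(j,j)
round 2: derive conn(a,b) via R4 from cover(a,h), cites(h,b)
round 2: derive conn(a,e) via R4 from cover(a,h), cites(h,e)
round 2: derive conn(a,i) via R4 from cover(a,h), cites(h,i)
round 2: derive conn(e,b) via R4 from cover(e,h), cites(h,b)
round 2: derive conn(e,e) via R4 from cover(e,h), cites(h,e)
round 2: derive conn(e,i) via R4 from cover(e,h), cites(h,i)
round 2: derive conn(h,a) via R4 from cover(h,e), cites(e,a)
round 2: derive conn(h,f) via R4 from cover(h,i), cites(i,f)
round 2: derive conn(h,h) via R4 from cover(h,e), cites(e,h)
round 2: derive conn(h,j) via R4 from cover(h,e), cites(e,j)
round 2: derive conn(i,a) via R4 from cover(i,e), cites(e,a)
round 2: derive conn(i,b) via R4 from cover(i,h), cites(h,b)
round 2: derive conn(i,i) via R4 from cover(i,h), cites(h,i)
round 2: derive conn(i,j) via R4 from cover(i,e), cites(e,j)
round 2: derive conn(j,b) via R4 from cover(j,h), cites(h,b)
round 2: derive conn(j,e) via R4 from cover(j,h), cites(h,e)
round 2: derive conn(j,i) via R4 from cover(j,h), cites(h,i)
round 3: derive cover(a,a) via R1 from cover(a,e), cover(e,a)
round 3: derive cover(a,f) via R1 from cover(a,h), cover(h,f)
round 3: derive cover(a,j) via R1 from cover(a,e), cover(e,j)
round 3: derive cover(e,f) via R1 from cover(e,h), cover(h,f)
round 3: derive cover(j,a) via R1 from cover(j,e), cover(e,a)
round 3: derive cover(j,f) via R1 from cover(j,h), cover(h,f)
round 3: derive conn(a,a) via R3 from conn(a,e), cover(e,a)
round 3: derive conn(a,f) via R3 from conn(a,h), cover(h,f)
round 3: derive conn(a,j) via R3 from conn(a,e), cover(e,j)
round 3: derive conn(e,f) via R3 from conn(e,h), cover(h,f)
round 3: derive conn(j,a) via R3 from conn(j,e), cover(e,a)
round 3: derive conn(j,f) via R3 from conn(j,h), cover(h,f)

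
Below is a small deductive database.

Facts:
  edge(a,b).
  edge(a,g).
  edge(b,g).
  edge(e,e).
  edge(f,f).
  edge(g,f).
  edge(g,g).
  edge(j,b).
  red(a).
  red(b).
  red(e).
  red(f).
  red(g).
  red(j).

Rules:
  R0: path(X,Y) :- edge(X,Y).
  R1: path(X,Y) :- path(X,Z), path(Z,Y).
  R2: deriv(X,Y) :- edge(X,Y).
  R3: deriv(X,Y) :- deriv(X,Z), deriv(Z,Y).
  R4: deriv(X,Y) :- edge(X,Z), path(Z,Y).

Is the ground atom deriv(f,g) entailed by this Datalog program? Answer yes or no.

no

round 1: derive path(a,b) via R0 from edge(a,b)
round 1: derive path(a,g) via R0 from edge(a,g)
round 1: derive path(b,g) via R0 from edge(b,g)
round 1: derive path(e,e) via R0 from edge(e,e)
round 1: derive path(f,f) via R0 from edge(f,f)
round 1: derive path(g,f) via R0 from edge(g,f)
round 1: derive path(g,g) via R0 from edge(g,g)
round 1: derive path(j,b) via R0 from edge(j,b)
round 1: derive deriv(a,b) via R2 from edge(a,b)
round 1: derive deriv(a,g) via R2 from edge(a,g)
round 1: derive deriv(b,g) via R2 from edge(b,g)
round 1: derive deriv(e,e) via R2 from edge(e,e)
round 1: derive deriv(f,f) via R2 from edge(f,f)
round 1: derive deriv(g,f) via R2 from edge(g,f)
round 1: derive deriv(g,g) via R2 from edge(g,g)
round 1: derive deriv(j,b) via R2 from edge(j,b)
round 2: derive path(a,f) via R1 from path(a,g), path(g,f)
round 2: derive path(b,f) via R1 from path(b,g), path(g,f)
round 2: derive path(j,g) via R1 from path(j,b), path(b,g)
round 2: derive deriv(a,f) via R3 from deriv(a,g), deriv(g,f)
round 2: derive deriv(b,f) via R3 from deriv(b,g), deriv(g,f)
round 2: derive deriv(j,g) via R3 from deriv(j,b), deriv(b,g)
round 3: derive path(j,f) via R1 from path(j,b), path(b,f)
round 3: derive deriv(j,f) via R3 from deriv(j,b), deriv(b,f)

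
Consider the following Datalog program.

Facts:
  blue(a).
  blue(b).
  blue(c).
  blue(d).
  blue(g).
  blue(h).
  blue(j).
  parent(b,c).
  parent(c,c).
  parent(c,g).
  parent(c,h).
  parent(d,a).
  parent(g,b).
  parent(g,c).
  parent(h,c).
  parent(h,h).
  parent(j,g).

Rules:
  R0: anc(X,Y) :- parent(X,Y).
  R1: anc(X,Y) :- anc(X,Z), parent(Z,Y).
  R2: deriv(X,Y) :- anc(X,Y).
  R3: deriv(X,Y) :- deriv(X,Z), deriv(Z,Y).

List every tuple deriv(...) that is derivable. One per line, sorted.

round 1: derive anc(b,c) via R0 from parent(b,c)
round 1: derive anc(c,c) via R0 from parent(c,c)
round 1: derive anc(c,g) via R0 from parent(c,g)
round 1: derive anc(c,h) via R0 from parent(c,h)
round 1: derive anc(d,a) via R0 from parent(d,a)
round 1: derive anc(g,b) via R0 from parent(g,b)
round 1: derive anc(g,c) via R0 from parent(g,c)
round 1: derive anc(h,c) via R0 from parent(h,c)
round 1: derive anc(h,h) via R0 from parent(h,h)
round 1: derive anc(j,g) via R0 from parent(j,g)
round 2: derive anc(b,g) via R1 from anc(b,c), parent(c,g)
round 2: derive anc(b,h) via R1 from anc(b,c), parent(c,h)
round 2: derive anc(c,b) via R1 from anc(c,g), parent(g,b)
round 2: derive anc(g,g) via R1 from anc(g,c), parent(c,g)
round 2: derive anc(g,h) via R1 from anc(g,c), parent(c,h)
round 2: derive anc(h,g) via R1 from anc(h,c), parent(c,g)
round 2: derive anc(j,b) via R1 from anc(j,g), parent(g,b)
round 2: derive anc(j,c) via R1 from anc(j,g), parent(g,c)
round 2: derive deriv(b,c) via R2 from anc(b,c)
round 2: derive deriv(c,c) via R2 from anc(c,c)
round 2: derive deriv(c,g) via R2 from anc(c,g)
round 2: derive deriv(c,h) via R2 from anc(c,h)
round 2: derive deriv(d,a) via R2 from anc(d,a)
round 2: derive deriv(g,b) via R2 from anc(g,b)
round 2: derive deriv(g,c) via R2 from anc(g,c)
round 2: derive deriv(h,c) via R2 from anc(h,c)
round 2: derive deriv(h,h) via R2 from anc(h,h)
round 2: derive deriv(j,g) via R2 from anc(j,g)
round 3: derive anc(b,b) via R1 from anc(b,g), parent(g,b)
round 3: derive anc(h,b) via R1 from anc(h,g), parent(g,b)
round 3: derive anc(j,h) via R1 from anc(j,c), parent(c,h)
round 3: derive deriv(b,g) via R2 from anc(b,g)
round 3: derive deriv(b,h) via R2 from anc(b,h)
round 3: derive deriv(c,b) via R2 from anc(c,b)
round 3: derive deriv(g,g) via R2 from anc(g,g)
round 3: derive deriv(g,h) via R2 from anc(g,h)
round 3: derive deriv(h,g) via R2 from anc(h,g)
round 3: derive deriv(j,b) via R2 from anc(j,b)
round 3: derive deriv(j,c) via R2 from anc(j,c)
round 4: derive deriv(b,b) via R2 from anc(b,b)
round 4: derive deriv(h,b) via R2 from anc(h,b)
round 4: derive deriv(j,h) via R2 from anc(j,h)

deriv(b,b)
deriv(b,c)
deriv(b,g)
deriv(b,h)
deriv(c,b)
deriv(c,c)
deriv(c,g)
deriv(c,h)
deriv(d,a)
deriv(g,b)
deriv(g,c)
deriv(g,g)
deriv(g,h)
deriv(h,b)
deriv(h,c)
deriv(h,g)
deriv(h,h)
deriv(j,b)
deriv(j,c)
deriv(j,g)
deriv(j,h)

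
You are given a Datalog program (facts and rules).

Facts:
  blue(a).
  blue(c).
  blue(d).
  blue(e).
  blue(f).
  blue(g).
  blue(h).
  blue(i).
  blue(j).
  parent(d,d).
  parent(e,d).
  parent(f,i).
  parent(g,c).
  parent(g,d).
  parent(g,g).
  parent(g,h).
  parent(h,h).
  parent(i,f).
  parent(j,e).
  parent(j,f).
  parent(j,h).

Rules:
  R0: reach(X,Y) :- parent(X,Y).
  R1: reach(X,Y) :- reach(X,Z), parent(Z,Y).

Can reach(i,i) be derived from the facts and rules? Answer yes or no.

round 1: derive reach(d,d) via R0 from parent(d,d)
round 1: derive reach(e,d) via R0 from parent(e,d)
round 1: derive reach(f,i) via R0 from parent(f,i)
round 1: derive reach(g,c) via R0 from parent(g,c)
round 1: derive reach(g,d) via R0 from parent(g,d)
round 1: derive reach(g,g) via R0 from parent(g,g)
round 1: derive reach(g,h) via R0 from parent(g,h)
round 1: derive reach(h,h) via R0 from parent(h,h)
round 1: derive reach(i,f) via R0 from parent(i,f)
round 1: derive reach(j,e) via R0 from parent(j,e)
round 1: derive reach(j,f) via R0 from parent(j,f)
round 1: derive reach(j,h) via R0 from parent(j,h)
round 2: derive reach(f,f) via R1 from reach(f,i), parent(i,f)
round 2: derive reach(i,i) via R1 from reach(i,f), parent(f,i)
round 2: derive reach(j,d) via R1 from reach(j,e), parent(e,d)
round 2: derive reach(j,i) via R1 from reach(j,f), parent(f,i)

yes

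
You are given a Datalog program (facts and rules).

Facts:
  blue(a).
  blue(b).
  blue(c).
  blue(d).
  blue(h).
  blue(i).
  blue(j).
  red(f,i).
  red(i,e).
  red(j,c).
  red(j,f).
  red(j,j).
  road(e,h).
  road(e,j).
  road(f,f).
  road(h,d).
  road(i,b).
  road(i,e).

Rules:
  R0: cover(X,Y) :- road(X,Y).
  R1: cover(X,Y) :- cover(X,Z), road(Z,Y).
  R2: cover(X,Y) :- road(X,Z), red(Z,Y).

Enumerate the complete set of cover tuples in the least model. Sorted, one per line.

round 1: derive cover(e,h) via R0 from road(e,h)
round 1: derive cover(e,j) via R0 from road(e,j)
round 1: derive cover(f,f) via R0 from road(f,f)
round 1: derive cover(h,d) via R0 from road(h,d)
round 1: derive cover(i,b) via R0 from road(i,b)
round 1: derive cover(i,e) via R0 from road(i,e)
round 1: derive cover(e,c) via R2 from road(e,j), red(j,c)
round 1: derive cover(e,f) via R2 from road(e,j), red(j,f)
round 1: derive cover(f,i) via R2 from road(f,f), red(f,i)
round 2: derive cover(e,d) via R1 from cover(e,h), road(h,d)
round 2: derive cover(f,b) via R1 from cover(f,i), road(i,b)
round 2: derive cover(f,e) via R1 from cover(f,i), road(i,e)
round 2: derive cover(i,h) via R1 from cover(i,e), road(e,h)
round 2: derive cover(i,j) via R1 from cover(i,e), road(e,j)
round 3: derive cover(f,h) via R1 from cover(f,e), road(e,h)
round 3: derive cover(f,j) via R1 from cover(f,e), road(e,j)
round 3: derive cover(i,d) via R1 from cover(i,h), road(h,d)
round 4: derive cover(f,d) via R1 from cover(f,h), road(h,d)

cover(e,c)
cover(e,d)
cover(e,f)
cover(e,h)
cover(e,j)
cover(f,b)
cover(f,d)
cover(f,e)
cover(f,f)
cover(f,h)
cover(f,i)
cover(f,j)
cover(h,d)
cover(i,b)
cover(i,d)
cover(i,e)
cover(i,h)
cover(i,j)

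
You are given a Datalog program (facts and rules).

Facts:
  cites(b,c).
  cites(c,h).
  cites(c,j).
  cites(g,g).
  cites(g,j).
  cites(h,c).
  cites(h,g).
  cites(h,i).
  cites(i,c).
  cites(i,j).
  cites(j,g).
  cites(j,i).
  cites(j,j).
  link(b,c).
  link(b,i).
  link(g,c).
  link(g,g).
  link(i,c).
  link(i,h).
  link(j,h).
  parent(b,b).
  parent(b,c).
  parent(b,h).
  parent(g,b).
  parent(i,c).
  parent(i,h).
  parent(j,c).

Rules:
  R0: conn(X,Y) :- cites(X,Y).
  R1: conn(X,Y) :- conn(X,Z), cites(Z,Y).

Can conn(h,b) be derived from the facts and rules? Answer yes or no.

no

round 1: derive conn(b,c) via R0 from cites(b,c)
round 1: derive conn(c,h) via R0 from cites(c,h)
round 1: derive conn(c,j) via R0 from cites(c,j)
round 1: derive conn(g,g) via R0 from cites(g,g)
round 1: derive conn(g,j) via R0 from cites(g,j)
round 1: derive conn(h,c) via R0 from cites(h,c)
round 1: derive conn(h,g) via R0 from cites(h,g)
round 1: derive conn(h,i) via R0 from cites(h,i)
round 1: derive conn(i,c) via R0 from cites(i,c)
round 1: derive conn(i,j) via R0 from cites(i,j)
round 1: derive conn(j,g) via R0 from cites(j,g)
round 1: derive conn(j,i) via R0 from cites(j,i)
round 1: derive conn(j,j) via R0 from cites(j,j)
round 2: derive conn(b,h) via R1 from conn(b,c), cites(c,h)
round 2: derive conn(b,j) via R1 from conn(b,c), cites(c,j)
round 2: derive conn(c,c) via R1 from conn(c,h), cites(h,c)
round 2: derive conn(c,g) via R1 from conn(c,h), cites(h,g)
round 2: derive conn(c,i) via R1 from conn(c,h), cites(h,i)
round 2: derive conn(g,i) via R1 from conn(g,j), cites(j,i)
round 2: derive conn(h,h) via R1 from conn(h,c), cites(c,h)
round 2: derive conn(h,j) via R1 from conn(h,c), cites(c,j)
round 2: derive conn(i,g) via R1 from conn(i,j), cites(j,g)
round 2: derive conn(i,h) via R1 from conn(i,c), cites(c,h)
round 2: derive conn(i,i) via R1 from conn(i,j), cites(j,i)
round 2: derive conn(j,c) via R1 from conn(j,i), cites(i,c)
round 3: derive conn(b,g) via R1 from conn(b,h), cites(h,g)
round 3: derive conn(b,i) via R1 from conn(b,h), cites(h,i)
round 3: derive conn(g,c) via R1 from conn(g,i), cites(i,c)
round 3: derive conn(j,h) via R1 from conn(j,c), cites(c,h)
round 4: derive conn(g,h) via R1 from conn(g,c), cites(c,h)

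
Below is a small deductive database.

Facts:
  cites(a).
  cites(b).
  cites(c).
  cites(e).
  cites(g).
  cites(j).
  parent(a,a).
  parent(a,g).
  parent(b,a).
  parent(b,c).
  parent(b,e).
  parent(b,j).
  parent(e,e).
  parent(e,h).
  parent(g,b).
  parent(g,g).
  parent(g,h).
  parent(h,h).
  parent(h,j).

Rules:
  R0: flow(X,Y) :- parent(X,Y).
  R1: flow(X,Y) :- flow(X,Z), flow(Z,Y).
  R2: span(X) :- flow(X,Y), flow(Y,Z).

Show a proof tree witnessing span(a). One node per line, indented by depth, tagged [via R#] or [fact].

round 1: derive flow(a,a) via R0 from parent(a,a)
round 1: derive flow(a,g) via R0 from parent(a,g)
round 1: derive flow(b,a) via R0 from parent(b,a)
round 1: derive flow(b,c) via R0 from parent(b,c)
round 1: derive flow(b,e) via R0 from parent(b,e)
round 1: derive flow(b,j) via R0 from parent(b,j)
round 1: derive flow(e,e) via R0 from parent(e,e)
round 1: derive flow(e,h) via R0 from parent(e,h)
round 1: derive flow(g,b) via R0 from parent(g,b)
round 1: derive flow(g,g) via R0 from parent(g,g)
round 1: derive flow(g,h) via R0 from parent(g,h)
round 1: derive flow(h,h) via R0 from parent(h,h)
round 1: derive flow(h,j) via R0 from parent(h,j)
round 2: derive flow(a,b) via R1 from flow(a,g), flow(g,b)
round 2: derive flow(a,h) via R1 from flow(a,g), flow(g,h)
round 2: derive flow(b,g) via R1 from flow(b,a), flow(a,g)
round 2: derive flow(b,h) via R1 from flow(b,e), flow(e,h)
round 2: derive flow(e,j) via R1 from flow(e,h), flow(h,j)
round 2: derive flow(g,a) via R1 from flow(g,b), flow(b,a)
round 2: derive flow(g,c) via R1 from flow(g,b), flow(b,c)
round 2: derive flow(g,e) via R1 from flow(g,b), flow(b,e)
round 2: derive flow(g,j) via R1 from flow(g,b), flow(b,j)
round 2: derive span(a) via R2 from flow(a,a), flow(a,a)
round 2: derive span(b) via R2 from flow(b,a), flow(a,a)
round 2: derive span(e) via R2 from flow(e,e), flow(e,e)
round 2: derive span(g) via R2 from flow(g,b), flow(b,a)
round 2: derive span(h) via R2 from flow(h,h), flow(h,h)
round 3: derive flow(a,c) via R1 from flow(a,b), flow(b,c)
round 3: derive flow(a,e) via R1 from flow(a,b), flow(b,e)
round 3: derive flow(a,j) via R1 from flow(a,b), flow(b,j)
round 3: derive flow(b,b) via R1 from flow(b,a), flow(a,b)

span(a)  [via R2]
  flow(a,a)  [via R0]
    parent(a,a)  [fact]
  flow(a,a)  [via R0]
    parent(a,a)  [fact]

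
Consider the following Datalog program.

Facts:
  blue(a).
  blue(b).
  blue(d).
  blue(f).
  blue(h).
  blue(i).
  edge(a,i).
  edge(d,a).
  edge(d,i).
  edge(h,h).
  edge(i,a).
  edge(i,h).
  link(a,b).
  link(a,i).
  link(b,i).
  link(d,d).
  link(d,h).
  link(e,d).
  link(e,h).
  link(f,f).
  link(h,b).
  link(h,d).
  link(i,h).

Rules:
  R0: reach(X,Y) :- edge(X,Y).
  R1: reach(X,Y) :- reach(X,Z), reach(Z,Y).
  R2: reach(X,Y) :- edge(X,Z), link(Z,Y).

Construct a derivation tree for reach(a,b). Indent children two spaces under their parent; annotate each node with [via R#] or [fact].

round 1: derive reach(a,i) via R0 from edge(a,i)
round 1: derive reach(d,a) via R0 from edge(d,a)
round 1: derive reach(d,i) via R0 from edge(d,i)
round 1: derive reach(h,h) via R0 from edge(h,h)
round 1: derive reach(i,a) via R0 from edge(i,a)
round 1: derive reach(i,h) via R0 from edge(i,h)
round 1: derive reach(a,h) via R2 from edge(a,i), link(i,h)
round 1: derive reach(d,b) via R2 from edge(d,a), link(a,b)
round 1: derive reach(d,h) via R2 from edge(d,i), link(i,h)
round 1: derive reach(h,b) via R2 from edge(h,h), link(h,b)
round 1: derive reach(h,d) via R2 from edge(h,h), link(h,d)
round 1: derive reach(i,b) via R2 from edge(i,a), link(a,b)
round 1: derive reach(i,d) via R2 from edge(i,h), link(h,d)
round 1: derive reach(i,i) via R2 from edge(i,a), link(a,i)
round 2: derive reach(a,a) via R1 from reach(a,i), reach(i,a)
round 2: derive reach(a,b) via R1 from reach(a,h), reach(h,b)
round 2: derive reach(a,d) via R1 from reach(a,h), reach(h,d)
round 2: derive reach(d,d) via R1 from reach(d,h), reach(h,d)
round 2: derive reach(h,a) via R1 from reach(h,d), reach(d,a)
round 2: derive reach(h,i) via R1 from reach(h,d), reach(d,i)

reach(a,b)  [via R1]
  reach(a,h)  [via R2]
    edge(a,i)  [fact]
    link(i,h)  [fact]
  reach(h,b)  [via R2]
    edge(h,h)  [fact]
    link(h,b)  [fact]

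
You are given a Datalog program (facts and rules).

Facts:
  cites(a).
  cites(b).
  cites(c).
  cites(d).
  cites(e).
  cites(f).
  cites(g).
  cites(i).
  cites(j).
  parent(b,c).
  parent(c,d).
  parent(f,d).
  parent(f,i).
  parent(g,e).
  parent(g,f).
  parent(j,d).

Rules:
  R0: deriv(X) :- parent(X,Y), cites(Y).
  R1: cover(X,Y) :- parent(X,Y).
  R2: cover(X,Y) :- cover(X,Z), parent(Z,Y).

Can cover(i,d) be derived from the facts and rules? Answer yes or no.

round 1: derive cover(b,c) via R1 from parent(b,c)
round 1: derive cover(c,d) via R1 from parent(c,d)
round 1: derive cover(f,d) via R1 from parent(f,d)
round 1: derive cover(f,i) via R1 from parent(f,i)
round 1: derive cover(g,e) via R1 from parent(g,e)
round 1: derive cover(g,f) via R1 from parent(g,f)
round 1: derive cover(j,d) via R1 from parent(j,d)
round 2: derive cover(b,d) via R2 from cover(b,c), parent(c,d)
round 2: derive cover(g,d) via R2 from cover(g,f), parent(f,d)
round 2: derive cover(g,i) via R2 from cover(g,f), parent(f,i)

no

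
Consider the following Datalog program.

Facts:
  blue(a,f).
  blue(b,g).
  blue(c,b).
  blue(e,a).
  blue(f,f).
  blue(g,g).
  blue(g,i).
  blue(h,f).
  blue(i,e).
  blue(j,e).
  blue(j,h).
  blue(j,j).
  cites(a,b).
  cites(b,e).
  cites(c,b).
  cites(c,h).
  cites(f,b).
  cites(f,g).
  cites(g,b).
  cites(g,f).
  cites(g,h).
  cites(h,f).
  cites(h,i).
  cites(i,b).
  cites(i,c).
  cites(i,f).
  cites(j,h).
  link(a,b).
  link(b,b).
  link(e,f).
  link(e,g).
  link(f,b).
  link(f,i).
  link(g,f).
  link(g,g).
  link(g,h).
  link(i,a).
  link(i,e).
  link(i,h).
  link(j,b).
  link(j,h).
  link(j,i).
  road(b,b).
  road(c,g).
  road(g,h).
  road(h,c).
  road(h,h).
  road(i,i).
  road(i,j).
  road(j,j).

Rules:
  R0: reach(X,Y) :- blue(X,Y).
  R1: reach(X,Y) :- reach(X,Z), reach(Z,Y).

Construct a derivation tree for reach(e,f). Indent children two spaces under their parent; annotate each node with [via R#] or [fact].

reach(e,f)  [via R1]
  reach(e,a)  [via R0]
    blue(e,a)  [fact]
  reach(a,f)  [via R0]
    blue(a,f)  [fact]

round 1: derive reach(a,f) via R0 from blue(a,f)
round 1: derive reach(b,g) via R0 from blue(b,g)
round 1: derive reach(c,b) via R0 from blue(c,b)
round 1: derive reach(e,a) via R0 from blue(e,a)
round 1: derive reach(f,f) via R0 from blue(f,f)
round 1: derive reach(g,g) via R0 from blue(g,g)
round 1: derive reach(g,i) via R0 from blue(g,i)
round 1: derive reach(h,f) via R0 from blue(h,f)
round 1: derive reach(i,e) via R0 from blue(i,e)
round 1: derive reach(j,e) via R0 from blue(j,e)
round 1: derive reach(j,h) via R0 from blue(j,h)
round 1: derive reach(j,j) via R0 from blue(j,j)
round 2: derive reach(b,i) via R1 from reach(b,g), reach(g,i)
round 2: derive reach(c,g) via R1 from reach(c,b), reach(b,g)
round 2: derive reach(e,f) via R1 from reach(e,a), reach(a,f)
round 2: derive reach(g,e) via R1 from reach(g,i), reach(i,e)
round 2: derive reach(i,a) via R1 from reach(i,e), reach(e,a)
round 2: derive reach(j,a) via R1 from reach(j,e), reach(e,a)
round 2: derive reach(j,f) via R1 from reach(j,h), reach(h,f)
round 3: derive reach(b,a) via R1 from reach(b,i), reach(i,a)
round 3: derive reach(b,e) via R1 from reach(b,g), reach(g,e)
round 3: derive reach(c,e) via R1 from reach(c,g), reach(g,e)
round 3: derive reach(c,i) via R1 from reach(c,b), reach(b,i)
round 3: derive reach(g,a) via R1 from reach(g,e), reach(e,a)
round 3: derive reach(g,f) via R1 from reach(g,e), reach(e,f)
round 3: derive reach(i,f) via R1 from reach(i,a), reach(a,f)
round 4: derive reach(b,f) via R1 from reach(b,a), reach(a,f)
round 4: derive reach(c,a) via R1 from reach(c,b), reach(b,a)
round 4: derive reach(c,f) via R1 from reach(c,e), reach(e,f)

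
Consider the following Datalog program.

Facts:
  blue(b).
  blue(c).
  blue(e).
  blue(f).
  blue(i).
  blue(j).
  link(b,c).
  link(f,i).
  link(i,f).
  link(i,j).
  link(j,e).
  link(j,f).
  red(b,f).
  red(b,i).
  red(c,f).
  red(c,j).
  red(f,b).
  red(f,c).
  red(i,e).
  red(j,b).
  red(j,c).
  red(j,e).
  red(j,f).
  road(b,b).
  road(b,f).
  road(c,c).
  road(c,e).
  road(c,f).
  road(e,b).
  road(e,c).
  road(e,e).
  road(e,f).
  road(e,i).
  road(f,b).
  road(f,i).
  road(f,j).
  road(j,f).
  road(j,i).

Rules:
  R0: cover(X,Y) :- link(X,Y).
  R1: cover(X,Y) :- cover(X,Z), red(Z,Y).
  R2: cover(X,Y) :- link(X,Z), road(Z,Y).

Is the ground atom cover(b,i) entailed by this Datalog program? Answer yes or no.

round 1: derive cover(b,c) via R0 from link(b,c)
round 1: derive cover(f,i) via R0 from link(f,i)
round 1: derive cover(i,f) via R0 from link(i,f)
round 1: derive cover(i,j) via R0 from link(i,j)
round 1: derive cover(j,e) via R0 from link(j,e)
round 1: derive cover(j,f) via R0 from link(j,f)
round 1: derive cover(b,e) via R2 from link(b,c), road(c,e)
round 1: derive cover(b,f) via R2 from link(b,c), road(c,f)
round 1: derive cover(i,b) via R2 from link(i,f), road(f,b)
round 1: derive cover(i,i) via R2 from link(i,f), road(f,i)
round 1: derive cover(j,b) via R2 from link(j,e), road(e,b)
round 1: derive cover(j,c) via R2 from link(j,e), road(e,c)
round 1: derive cover(j,i) via R2 from link(j,e), road(e,i)
round 1: derive cover(j,j) via R2 from link(j,f), road(f,j)
round 2: derive cover(b,b) via R1 from cover(b,f), red(f,b)
round 2: derive cover(b,j) via R1 from cover(b,c), red(c,j)
round 2: derive cover(f,e) via R1 from cover(f,i), red(i,e)
round 2: derive cover(i,c) via R1 from cover(i,f), red(f,c)
round 2: derive cover(i,e) via R1 from cover(i,i), red(i,e)
round 3: derive cover(b,i) via R1 from cover(b,b), red(b,i)

yes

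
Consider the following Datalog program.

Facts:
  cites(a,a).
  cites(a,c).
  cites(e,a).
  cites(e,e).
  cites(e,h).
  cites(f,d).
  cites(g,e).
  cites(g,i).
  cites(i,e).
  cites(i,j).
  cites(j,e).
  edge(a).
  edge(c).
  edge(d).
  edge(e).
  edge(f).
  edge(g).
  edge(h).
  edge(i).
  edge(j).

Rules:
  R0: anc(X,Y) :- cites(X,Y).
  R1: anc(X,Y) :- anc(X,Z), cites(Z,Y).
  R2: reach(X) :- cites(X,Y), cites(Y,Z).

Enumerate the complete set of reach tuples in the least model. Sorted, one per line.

reach(a)
reach(e)
reach(g)
reach(i)
reach(j)

round 1: derive reach(a) via R2 from cites(a,a), cites(a,a)
round 1: derive reach(e) via R2 from cites(e,a), cites(a,a)
round 1: derive reach(g) via R2 from cites(g,e), cites(e,a)
round 1: derive reach(i) via R2 from cites(i,e), cites(e,a)
round 1: derive reach(j) via R2 from cites(j,e), cites(e,a)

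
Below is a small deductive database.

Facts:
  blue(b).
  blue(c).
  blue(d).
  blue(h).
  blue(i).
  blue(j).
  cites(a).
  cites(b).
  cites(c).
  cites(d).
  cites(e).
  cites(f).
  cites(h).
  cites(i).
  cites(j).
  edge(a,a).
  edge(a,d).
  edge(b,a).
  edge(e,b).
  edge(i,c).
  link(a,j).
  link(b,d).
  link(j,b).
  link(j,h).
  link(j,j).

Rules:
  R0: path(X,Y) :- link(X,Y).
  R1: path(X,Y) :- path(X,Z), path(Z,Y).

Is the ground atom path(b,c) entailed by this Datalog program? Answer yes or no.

round 1: derive path(a,j) via R0 from link(a,j)
round 1: derive path(b,d) via R0 from link(b,d)
round 1: derive path(j,b) via R0 from link(j,b)
round 1: derive path(j,h) via R0 from link(j,h)
round 1: derive path(j,j) via R0 from link(j,j)
round 2: derive path(a,b) via R1 from path(a,j), path(j,b)
round 2: derive path(a,h) via R1 from path(a,j), path(j,h)
round 2: derive path(j,d) via R1 from path(j,b), path(b,d)
round 3: derive path(a,d) via R1 from path(a,b), path(b,d)

no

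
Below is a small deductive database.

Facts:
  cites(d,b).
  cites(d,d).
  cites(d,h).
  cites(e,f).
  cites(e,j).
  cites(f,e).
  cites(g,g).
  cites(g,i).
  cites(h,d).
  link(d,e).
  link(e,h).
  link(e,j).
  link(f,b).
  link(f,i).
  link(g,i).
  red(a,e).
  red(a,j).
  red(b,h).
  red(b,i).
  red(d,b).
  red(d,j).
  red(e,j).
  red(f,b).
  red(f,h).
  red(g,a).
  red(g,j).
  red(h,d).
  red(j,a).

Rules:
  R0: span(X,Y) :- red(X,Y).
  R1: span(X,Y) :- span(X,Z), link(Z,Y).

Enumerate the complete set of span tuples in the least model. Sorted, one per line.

round 1: derive span(a,e) via R0 from red(a,e)
round 1: derive span(a,j) via R0 from red(a,j)
round 1: derive span(b,h) via R0 from red(b,h)
round 1: derive span(b,i) via R0 from red(b,i)
round 1: derive span(d,b) via R0 from red(d,b)
round 1: derive span(d,j) via R0 from red(d,j)
round 1: derive span(e,j) via R0 from red(e,j)
round 1: derive span(f,b) via R0 from red(f,b)
round 1: derive span(f,h) via R0 from red(f,h)
round 1: derive span(g,a) via R0 from red(g,a)
round 1: derive span(g,j) via R0 from red(g,j)
round 1: derive span(h,d) via R0 from red(h,d)
round 1: derive span(j,a) via R0 from red(j,a)
round 2: derive span(a,h) via R1 from span(a,e), link(e,h)
round 2: derive span(h,e) via R1 from span(h,d), link(d,e)
round 3: derive span(h,h) via R1 from span(h,e), link(e,h)
round 3: derive span(h,j) via R1 from span(h,e), link(e,j)

span(a,e)
span(a,h)
span(a,j)
span(b,h)
span(b,i)
span(d,b)
span(d,j)
span(e,j)
span(f,b)
span(f,h)
span(g,a)
span(g,j)
span(h,d)
span(h,e)
span(h,h)
span(h,j)
span(j,a)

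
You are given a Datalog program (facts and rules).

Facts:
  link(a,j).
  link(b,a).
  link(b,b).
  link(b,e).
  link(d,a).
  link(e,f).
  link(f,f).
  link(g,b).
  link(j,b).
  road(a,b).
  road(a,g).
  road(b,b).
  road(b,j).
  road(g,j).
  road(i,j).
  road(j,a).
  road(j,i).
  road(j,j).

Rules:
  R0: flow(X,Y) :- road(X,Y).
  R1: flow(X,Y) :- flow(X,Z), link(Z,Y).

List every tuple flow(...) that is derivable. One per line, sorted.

round 1: derive flow(a,b) via R0 from road(a,b)
round 1: derive flow(a,g) via R0 from road(a,g)
round 1: derive flow(b,b) via R0 from road(b,b)
round 1: derive flow(b,j) via R0 from road(b,j)
round 1: derive flow(g,j) via R0 from road(g,j)
round 1: derive flow(i,j) via R0 from road(i,j)
round 1: derive flow(j,a) via R0 from road(j,a)
round 1: derive flow(j,i) via R0 from road(j,i)
round 1: derive flow(j,j) via R0 from road(j,j)
round 2: derive flow(a,a) via R1 from flow(a,b), link(b,a)
round 2: derive flow(a,e) via R1 from flow(a,b), link(b,e)
round 2: derive flow(b,a) via R1 from flow(b,b), link(b,a)
round 2: derive flow(b,e) via R1 from flow(b,b), link(b,e)
round 2: derive flow(g,b) via R1 from flow(g,j), link(j,b)
round 2: derive flow(i,b) via R1 from flow(i,j), link(j,b)
round 2: derive flow(j,b) via R1 from flow(j,j), link(j,b)
round 3: derive flow(a,f) via R1 from flow(a,e), link(e,f)
round 3: derive flow(a,j) via R1 from flow(a,a), link(a,j)
round 3: derive flow(b,f) via R1 from flow(b,e), link(e,f)
round 3: derive flow(g,a) via R1 from flow(g,b), link(b,a)
round 3: derive flow(g,e) via R1 from flow(g,b), link(b,e)
round 3: derive flow(i,a) via R1 from flow(i,b), link(b,a)
round 3: derive flow(i,e) via R1 from flow(i,b), link(b,e)
round 3: derive flow(j,e) via R1 from flow(j,b), link(b,e)
round 4: derive flow(g,f) via R1 from flow(g,e), link(e,f)
round 4: derive flow(i,f) via R1 from flow(i,e), link(e,f)
round 4: derive flow(j,f) via R1 from flow(j,e), link(e,f)

flow(a,a)
flow(a,b)
flow(a,e)
flow(a,f)
flow(a,g)
flow(a,j)
flow(b,a)
flow(b,b)
flow(b,e)
flow(b,f)
flow(b,j)
flow(g,a)
flow(g,b)
flow(g,e)
flow(g,f)
flow(g,j)
flow(i,a)
flow(i,b)
flow(i,e)
flow(i,f)
flow(i,j)
flow(j,a)
flow(j,b)
flow(j,e)
flow(j,f)
flow(j,i)
flow(j,j)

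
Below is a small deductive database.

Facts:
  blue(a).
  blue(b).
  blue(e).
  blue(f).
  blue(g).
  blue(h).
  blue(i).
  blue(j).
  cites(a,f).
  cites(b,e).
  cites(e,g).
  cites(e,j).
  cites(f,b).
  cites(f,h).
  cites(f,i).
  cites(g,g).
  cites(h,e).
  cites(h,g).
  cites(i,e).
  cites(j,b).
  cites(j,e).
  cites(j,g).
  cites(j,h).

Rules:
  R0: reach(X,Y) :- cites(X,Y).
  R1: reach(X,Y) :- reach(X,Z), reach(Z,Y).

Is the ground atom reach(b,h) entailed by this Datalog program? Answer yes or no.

round 1: derive reach(a,f) via R0 from cites(a,f)
round 1: derive reach(b,e) via R0 from cites(b,e)
round 1: derive reach(e,g) via R0 from cites(e,g)
round 1: derive reach(e,j) via R0 from cites(e,j)
round 1: derive reach(f,b) via R0 from cites(f,b)
round 1: derive reach(f,h) via R0 from cites(f,h)
round 1: derive reach(f,i) via R0 from cites(f,i)
round 1: derive reach(g,g) via R0 from cites(g,g)
round 1: derive reach(h,e) via R0 from cites(h,e)
round 1: derive reach(h,g) via R0 from cites(h,g)
round 1: derive reach(i,e) via R0 from cites(i,e)
round 1: derive reach(j,b) via R0 from cites(j,b)
round 1: derive reach(j,e) via R0 from cites(j,e)
round 1: derive reach(j,g) via R0 from cites(j,g)
round 1: derive reach(j,h) via R0 from cites(j,h)
round 2: derive reach(a,b) via R1 from reach(a,f), reach(f,b)
round 2: derive reach(a,h) via R1 from reach(a,f), reach(f,h)
round 2: derive reach(a,i) via R1 from reach(a,f), reach(f,i)
round 2: derive reach(b,g) via R1 from reach(b,e), reach(e,g)
round 2: derive reach(b,j) via R1 from reach(b,e), reach(e,j)
round 2: derive reach(e,b) via R1 from reach(e,j), reach(j,b)
round 2: derive reach(e,e) via R1 from reach(e,j), reach(j,e)
round 2: derive reach(e,h) via R1 from reach(e,j), reach(j,h)
round 2: derive reach(f,e) via R1 from reach(f,b), reach(b,e)
round 2: derive reach(f,g) via R1 from reach(f,h), reach(h,g)
round 2: derive reach(h,j) via R1 from reach(h,e), reach(e,j)
round 2: derive reach(i,g) via R1 from reach(i,e), reach(e,g)
round 2: derive reach(i,j) via R1 from reach(i,e), reach(e,j)
round 2: derive reach(j,j) via R1 from reach(j,e), reach(e,j)
round 3: derive reach(a,e) via R1 from reach(a,b), reach(b,e)
round 3: derive reach(a,g) via R1 from reach(a,b), reach(b,g)
round 3: derive reach(a,j) via R1 from reach(a,b), reach(b,j)
round 3: derive reach(b,b) via R1 from reach(b,e), reach(e,b)
round 3: derive reach(b,h) via R1 from reach(b,e), reach(e,h)
round 3: derive reach(f,j) via R1 from reach(f,b), reach(b,j)
round 3: derive reach(h,b) via R1 from reach(h,e), reach(e,b)
round 3: derive reach(h,h) via R1 from reach(h,e), reach(e,h)
round 3: derive reach(i,b) via R1 from reach(i,e), reach(e,b)
round 3: derive reach(i,h) via R1 from reach(i,e), reach(e,h)

yes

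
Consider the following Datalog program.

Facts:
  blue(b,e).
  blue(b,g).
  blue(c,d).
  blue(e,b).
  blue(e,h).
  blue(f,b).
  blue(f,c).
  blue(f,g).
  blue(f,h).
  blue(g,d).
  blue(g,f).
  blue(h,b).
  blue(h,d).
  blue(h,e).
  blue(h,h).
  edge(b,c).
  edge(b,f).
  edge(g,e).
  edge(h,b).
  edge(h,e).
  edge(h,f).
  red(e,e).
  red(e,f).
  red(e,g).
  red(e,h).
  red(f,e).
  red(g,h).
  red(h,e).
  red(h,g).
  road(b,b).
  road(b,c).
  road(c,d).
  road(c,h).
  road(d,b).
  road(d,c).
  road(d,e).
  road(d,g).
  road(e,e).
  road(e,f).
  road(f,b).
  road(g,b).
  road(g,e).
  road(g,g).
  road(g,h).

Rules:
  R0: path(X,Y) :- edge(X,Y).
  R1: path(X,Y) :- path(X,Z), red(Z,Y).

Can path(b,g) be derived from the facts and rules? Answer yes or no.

yes

round 1: derive path(b,c) via R0 from edge(b,c)
round 1: derive path(b,f) via R0 from edge(b,f)
round 1: derive path(g,e) via R0 from edge(g,e)
round 1: derive path(h,b) via R0 from edge(h,b)
round 1: derive path(h,e) via R0 from edge(h,e)
round 1: derive path(h,f) via R0 from edge(h,f)
round 2: derive path(b,e) via R1 from path(b,f), red(f,e)
round 2: derive path(g,f) via R1 from path(g,e), red(e,f)
round 2: derive path(g,g) via R1 from path(g,e), red(e,g)
round 2: derive path(g,h) via R1 from path(g,e), red(e,h)
round 2: derive path(h,g) via R1 from path(h,e), red(e,g)
round 2: derive path(h,h) via R1 from path(h,e), red(e,h)
round 3: derive path(b,g) via R1 from path(b,e), red(e,g)
round 3: derive path(b,h) via R1 from path(b,e), red(e,h)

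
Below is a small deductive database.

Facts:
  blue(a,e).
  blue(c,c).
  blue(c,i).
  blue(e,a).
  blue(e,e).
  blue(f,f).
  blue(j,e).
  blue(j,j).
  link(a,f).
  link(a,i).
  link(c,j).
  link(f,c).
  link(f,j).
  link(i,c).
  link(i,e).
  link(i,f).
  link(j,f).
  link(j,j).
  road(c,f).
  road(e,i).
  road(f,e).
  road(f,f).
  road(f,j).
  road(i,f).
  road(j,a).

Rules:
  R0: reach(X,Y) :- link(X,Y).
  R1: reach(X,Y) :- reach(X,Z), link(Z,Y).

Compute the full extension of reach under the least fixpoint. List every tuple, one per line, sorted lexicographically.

reach(a,c)
reach(a,e)
reach(a,f)
reach(a,i)
reach(a,j)
reach(c,c)
reach(c,f)
reach(c,j)
reach(f,c)
reach(f,f)
reach(f,j)
reach(i,c)
reach(i,e)
reach(i,f)
reach(i,j)
reach(j,c)
reach(j,f)
reach(j,j)

round 1: derive reach(a,f) via R0 from link(a,f)
round 1: derive reach(a,i) via R0 from link(a,i)
round 1: derive reach(c,j) via R0 from link(c,j)
round 1: derive reach(f,c) via R0 from link(f,c)
round 1: derive reach(f,j) via R0 from link(f,j)
round 1: derive reach(i,c) via R0 from link(i,c)
round 1: derive reach(i,e) via R0 from link(i,e)
round 1: derive reach(i,f) via R0 from link(i,f)
round 1: derive reach(j,f) via R0 from link(j,f)
round 1: derive reach(j,j) via R0 from link(j,j)
round 2: derive reach(a,c) via R1 from reach(a,f), link(f,c)
round 2: derive reach(a,e) via R1 from reach(a,i), link(i,e)
round 2: derive reach(a,j) via R1 from reach(a,f), link(f,j)
round 2: derive reach(c,f) via R1 from reach(c,j), link(j,f)
round 2: derive reach(f,f) via R1 from reach(f,j), link(j,f)
round 2: derive reach(i,j) via R1 from reach(i,c), link(c,j)
round 2: derive reach(j,c) via R1 from reach(j,f), link(f,c)
round 3: derive reach(c,c) via R1 from reach(c,f), link(f,c)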